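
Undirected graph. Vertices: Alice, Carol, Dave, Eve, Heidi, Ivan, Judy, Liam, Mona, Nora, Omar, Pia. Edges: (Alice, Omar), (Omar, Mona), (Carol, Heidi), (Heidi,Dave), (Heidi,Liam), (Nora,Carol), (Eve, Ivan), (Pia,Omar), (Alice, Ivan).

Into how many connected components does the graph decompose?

3

From Alice: component {Alice, Eve, Ivan, Mona, Omar, Pia}.
From Carol: component {Carol, Dave, Heidi, Liam, Nora}.
From Judy: component {Judy}.
That's 3 components.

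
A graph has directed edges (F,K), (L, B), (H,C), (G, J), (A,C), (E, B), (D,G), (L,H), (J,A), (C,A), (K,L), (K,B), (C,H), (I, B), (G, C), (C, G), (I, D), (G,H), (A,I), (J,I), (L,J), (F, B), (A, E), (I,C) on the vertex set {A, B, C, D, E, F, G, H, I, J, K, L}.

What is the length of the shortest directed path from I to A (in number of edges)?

Distance 0: I.
Distance 1: B, C, D.
Distance 2: A, G, H — contains A.

2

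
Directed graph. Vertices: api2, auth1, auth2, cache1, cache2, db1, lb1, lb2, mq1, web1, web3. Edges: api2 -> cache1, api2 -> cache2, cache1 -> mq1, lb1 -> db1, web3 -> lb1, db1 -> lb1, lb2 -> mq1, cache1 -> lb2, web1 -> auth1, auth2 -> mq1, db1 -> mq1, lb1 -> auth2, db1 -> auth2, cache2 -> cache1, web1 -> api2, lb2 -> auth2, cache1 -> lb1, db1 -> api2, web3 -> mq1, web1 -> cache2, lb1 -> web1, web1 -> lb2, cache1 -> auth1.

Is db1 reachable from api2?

Yes

Explore from api2.
Distance 1: reach cache1, cache2.
Distance 2: reach auth1, lb1, lb2, mq1.
Distance 3: reach auth2, db1, web1.
Found db1.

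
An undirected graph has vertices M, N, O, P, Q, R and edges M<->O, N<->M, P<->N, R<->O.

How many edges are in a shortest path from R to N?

3

Distance 0: R.
Distance 1: O.
Distance 2: M.
Distance 3: N — contains N.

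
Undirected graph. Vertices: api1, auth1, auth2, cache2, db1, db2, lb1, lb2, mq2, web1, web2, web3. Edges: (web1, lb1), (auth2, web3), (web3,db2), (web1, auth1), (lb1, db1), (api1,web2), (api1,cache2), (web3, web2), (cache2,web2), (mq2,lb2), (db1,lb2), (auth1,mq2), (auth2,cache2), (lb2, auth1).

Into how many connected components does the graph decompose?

From api1: component {api1, auth2, cache2, db2, web2, web3}.
From auth1: component {auth1, db1, lb1, lb2, mq2, web1}.
That's 2 components.

2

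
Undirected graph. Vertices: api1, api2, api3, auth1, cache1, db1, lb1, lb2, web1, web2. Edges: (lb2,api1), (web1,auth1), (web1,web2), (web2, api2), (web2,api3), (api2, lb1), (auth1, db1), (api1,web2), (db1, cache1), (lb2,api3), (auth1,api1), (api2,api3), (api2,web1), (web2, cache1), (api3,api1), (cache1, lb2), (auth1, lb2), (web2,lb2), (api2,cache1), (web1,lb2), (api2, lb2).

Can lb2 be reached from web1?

Yes

Explore from web1.
Distance 1: reach api2, auth1, lb2, web2.
Found lb2.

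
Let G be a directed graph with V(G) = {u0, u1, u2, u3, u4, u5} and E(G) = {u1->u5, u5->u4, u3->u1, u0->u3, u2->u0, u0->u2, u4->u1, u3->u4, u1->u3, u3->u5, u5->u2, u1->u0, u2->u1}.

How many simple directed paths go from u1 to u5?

u1→u0→u3→u5
u1→u3→u5
u1→u5

3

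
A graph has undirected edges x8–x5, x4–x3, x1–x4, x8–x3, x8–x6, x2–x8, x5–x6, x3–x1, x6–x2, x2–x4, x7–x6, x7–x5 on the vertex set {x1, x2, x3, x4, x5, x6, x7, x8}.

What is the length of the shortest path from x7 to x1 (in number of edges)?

Distance 0: x7.
Distance 1: x5, x6.
Distance 2: x2, x8.
Distance 3: x3, x4.
Distance 4: x1 — contains x1.

4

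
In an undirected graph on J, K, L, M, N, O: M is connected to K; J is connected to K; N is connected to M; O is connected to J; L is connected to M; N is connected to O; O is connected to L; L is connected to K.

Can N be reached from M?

Yes

Explore from M.
Distance 1: reach K, L, N.
Found N.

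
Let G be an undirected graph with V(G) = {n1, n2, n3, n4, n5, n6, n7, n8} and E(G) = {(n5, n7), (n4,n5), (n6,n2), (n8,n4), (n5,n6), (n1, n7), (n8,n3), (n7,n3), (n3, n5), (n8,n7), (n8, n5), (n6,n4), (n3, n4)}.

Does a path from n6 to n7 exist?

Yes

Explore from n6.
Distance 1: reach n2, n4, n5.
Distance 2: reach n3, n7, n8.
Found n7.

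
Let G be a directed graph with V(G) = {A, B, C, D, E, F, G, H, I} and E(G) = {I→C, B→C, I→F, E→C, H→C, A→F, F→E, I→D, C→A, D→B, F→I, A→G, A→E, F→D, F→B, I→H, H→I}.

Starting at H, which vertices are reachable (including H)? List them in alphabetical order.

A, B, C, D, E, F, G, H, I

Start at H.
Its neighbours: C, I.
Then their neighbours: A, D, F.
Then next layer: B, E, G.
Every vertex is now reached.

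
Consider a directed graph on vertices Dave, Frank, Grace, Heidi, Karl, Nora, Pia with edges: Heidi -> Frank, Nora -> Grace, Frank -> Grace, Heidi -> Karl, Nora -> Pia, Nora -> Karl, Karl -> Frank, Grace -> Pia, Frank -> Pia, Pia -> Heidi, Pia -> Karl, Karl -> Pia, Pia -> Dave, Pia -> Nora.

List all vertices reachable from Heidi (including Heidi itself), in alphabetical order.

Dave, Frank, Grace, Heidi, Karl, Nora, Pia

Start at Heidi.
Its neighbours: Frank, Karl.
Then their neighbours: Grace, Pia.
Then next layer: Dave, Nora.
Every vertex is now reached.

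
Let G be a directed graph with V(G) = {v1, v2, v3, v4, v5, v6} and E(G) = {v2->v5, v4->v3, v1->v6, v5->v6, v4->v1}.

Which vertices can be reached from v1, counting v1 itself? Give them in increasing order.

Start at v1.
Its neighbours: v6.
Nothing further is reachable.

v1, v6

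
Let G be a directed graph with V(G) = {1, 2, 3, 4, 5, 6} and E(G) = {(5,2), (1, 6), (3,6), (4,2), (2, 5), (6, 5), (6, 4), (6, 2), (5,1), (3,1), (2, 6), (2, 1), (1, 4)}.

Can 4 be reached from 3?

Explore from 3.
Distance 1: reach 1, 6.
Distance 2: reach 2, 4, 5.
Found 4.

Yes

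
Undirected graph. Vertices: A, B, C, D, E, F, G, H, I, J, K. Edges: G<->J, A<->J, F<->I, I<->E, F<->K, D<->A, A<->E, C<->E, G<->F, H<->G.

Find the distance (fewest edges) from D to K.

Distance 0: D.
Distance 1: A.
Distance 2: E, J.
Distance 3: C, G, I.
Distance 4: F, H.
Distance 5: K — contains K.

5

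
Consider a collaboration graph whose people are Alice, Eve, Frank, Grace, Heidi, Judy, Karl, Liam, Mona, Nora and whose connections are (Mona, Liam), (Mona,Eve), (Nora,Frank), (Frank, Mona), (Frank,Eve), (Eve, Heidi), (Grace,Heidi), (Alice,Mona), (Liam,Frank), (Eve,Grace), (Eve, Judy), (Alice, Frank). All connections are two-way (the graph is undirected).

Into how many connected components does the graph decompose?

2

From Alice: component {Alice, Eve, Frank, Grace, Heidi, Judy, Liam, Mona, Nora}.
From Karl: component {Karl}.
That's 2 components.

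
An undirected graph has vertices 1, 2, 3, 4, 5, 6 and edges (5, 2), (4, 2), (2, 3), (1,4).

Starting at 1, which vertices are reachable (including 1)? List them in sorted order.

Start at 1.
Its neighbours: 4.
Then their neighbours: 2.
Then next layer: 3, 5.
Nothing further is reachable.

1, 2, 3, 4, 5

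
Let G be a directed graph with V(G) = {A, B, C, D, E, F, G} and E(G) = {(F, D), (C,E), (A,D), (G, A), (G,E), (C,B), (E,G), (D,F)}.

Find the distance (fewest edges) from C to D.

Distance 0: C.
Distance 1: B, E.
Distance 2: G.
Distance 3: A.
Distance 4: D — contains D.

4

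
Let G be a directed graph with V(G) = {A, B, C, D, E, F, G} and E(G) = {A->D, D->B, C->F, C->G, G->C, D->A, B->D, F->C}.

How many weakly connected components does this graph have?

3

From A: component {A, B, D}.
From C: component {C, F, G}.
From E: component {E}.
That's 3 components.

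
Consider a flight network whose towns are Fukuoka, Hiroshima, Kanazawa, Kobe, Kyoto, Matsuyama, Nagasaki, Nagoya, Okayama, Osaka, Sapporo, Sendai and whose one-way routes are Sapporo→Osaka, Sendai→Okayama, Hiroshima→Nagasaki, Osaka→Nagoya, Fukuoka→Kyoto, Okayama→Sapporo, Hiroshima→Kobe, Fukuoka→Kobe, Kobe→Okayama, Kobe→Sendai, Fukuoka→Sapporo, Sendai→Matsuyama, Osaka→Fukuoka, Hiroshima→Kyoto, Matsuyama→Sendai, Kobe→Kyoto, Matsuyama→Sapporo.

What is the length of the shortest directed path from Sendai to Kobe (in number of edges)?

Distance 0: Sendai.
Distance 1: Matsuyama, Okayama.
Distance 2: Sapporo.
Distance 3: Osaka.
Distance 4: Fukuoka, Nagoya.
Distance 5: Kobe, Kyoto — contains Kobe.

5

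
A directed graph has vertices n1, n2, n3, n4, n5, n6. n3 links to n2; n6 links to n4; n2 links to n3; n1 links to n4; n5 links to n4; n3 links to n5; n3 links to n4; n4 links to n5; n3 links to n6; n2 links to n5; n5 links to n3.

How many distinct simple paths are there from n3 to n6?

n3→n6

1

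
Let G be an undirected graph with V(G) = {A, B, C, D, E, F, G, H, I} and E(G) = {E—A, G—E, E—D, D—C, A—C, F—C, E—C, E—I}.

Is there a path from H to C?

No

H has no edges, so nothing is reachable from it.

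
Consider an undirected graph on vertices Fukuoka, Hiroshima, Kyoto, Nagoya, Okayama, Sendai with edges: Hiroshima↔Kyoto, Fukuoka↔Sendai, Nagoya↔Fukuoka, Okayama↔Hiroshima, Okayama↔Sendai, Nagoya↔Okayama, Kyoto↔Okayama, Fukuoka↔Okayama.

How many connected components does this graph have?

From Fukuoka: component {Fukuoka, Hiroshima, Kyoto, Nagoya, Okayama, Sendai}.
That's 1 component.

1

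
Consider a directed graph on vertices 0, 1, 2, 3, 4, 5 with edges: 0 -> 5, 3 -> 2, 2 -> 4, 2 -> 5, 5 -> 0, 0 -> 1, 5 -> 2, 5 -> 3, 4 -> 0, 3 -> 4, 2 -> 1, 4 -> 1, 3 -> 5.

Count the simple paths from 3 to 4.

3

3→2→4
3→4
3→5→2→4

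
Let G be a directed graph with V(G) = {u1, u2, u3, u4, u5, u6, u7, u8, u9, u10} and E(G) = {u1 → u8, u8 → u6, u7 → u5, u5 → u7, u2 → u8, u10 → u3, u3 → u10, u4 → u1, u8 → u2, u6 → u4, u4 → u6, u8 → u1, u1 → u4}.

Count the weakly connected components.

From u1: component {u1, u2, u4, u6, u8}.
From u3: component {u3, u10}.
From u5: component {u5, u7}.
From u9: component {u9}.
That's 4 components.

4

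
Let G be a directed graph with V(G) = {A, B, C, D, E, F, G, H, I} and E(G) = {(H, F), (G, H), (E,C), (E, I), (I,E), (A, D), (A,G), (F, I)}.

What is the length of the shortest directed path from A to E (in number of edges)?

5

Distance 0: A.
Distance 1: D, G.
Distance 2: H.
Distance 3: F.
Distance 4: I.
Distance 5: E — contains E.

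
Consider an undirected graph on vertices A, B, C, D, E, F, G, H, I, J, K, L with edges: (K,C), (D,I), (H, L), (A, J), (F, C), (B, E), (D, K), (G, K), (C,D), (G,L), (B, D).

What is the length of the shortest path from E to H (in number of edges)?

6

Distance 0: E.
Distance 1: B.
Distance 2: D.
Distance 3: C, I, K.
Distance 4: F, G.
Distance 5: L.
Distance 6: H — contains H.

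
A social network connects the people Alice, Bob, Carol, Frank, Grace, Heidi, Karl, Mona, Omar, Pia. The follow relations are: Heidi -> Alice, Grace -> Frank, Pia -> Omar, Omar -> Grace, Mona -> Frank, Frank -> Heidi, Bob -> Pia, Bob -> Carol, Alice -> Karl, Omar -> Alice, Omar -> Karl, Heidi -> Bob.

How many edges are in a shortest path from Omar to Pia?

5

Distance 0: Omar.
Distance 1: Alice, Grace, Karl.
Distance 2: Frank.
Distance 3: Heidi.
Distance 4: Bob.
Distance 5: Carol, Pia — contains Pia.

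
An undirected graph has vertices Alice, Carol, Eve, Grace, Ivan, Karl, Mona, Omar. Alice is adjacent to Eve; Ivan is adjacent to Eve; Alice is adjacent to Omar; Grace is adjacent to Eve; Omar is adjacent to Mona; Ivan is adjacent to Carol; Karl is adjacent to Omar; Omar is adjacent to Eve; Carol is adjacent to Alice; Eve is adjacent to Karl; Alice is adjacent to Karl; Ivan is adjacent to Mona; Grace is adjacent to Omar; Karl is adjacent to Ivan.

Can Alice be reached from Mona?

Explore from Mona.
Distance 1: reach Ivan, Omar.
Distance 2: reach Alice, Carol, Eve, Grace, Karl.
Found Alice.

Yes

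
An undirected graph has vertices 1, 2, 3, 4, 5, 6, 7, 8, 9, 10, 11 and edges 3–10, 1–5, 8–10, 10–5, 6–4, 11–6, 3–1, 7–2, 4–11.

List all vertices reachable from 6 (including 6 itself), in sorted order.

Start at 6.
Its neighbours: 4, 11.
Nothing further is reachable.

4, 6, 11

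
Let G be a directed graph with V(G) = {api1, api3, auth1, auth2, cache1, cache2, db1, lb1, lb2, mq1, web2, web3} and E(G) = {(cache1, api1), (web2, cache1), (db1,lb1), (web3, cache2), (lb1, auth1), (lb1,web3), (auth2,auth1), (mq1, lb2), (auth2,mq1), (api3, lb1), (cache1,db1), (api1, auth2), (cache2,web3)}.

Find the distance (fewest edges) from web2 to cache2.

Distance 0: web2.
Distance 1: cache1.
Distance 2: api1, db1.
Distance 3: auth2, lb1.
Distance 4: auth1, mq1, web3.
Distance 5: cache2, lb2 — contains cache2.

5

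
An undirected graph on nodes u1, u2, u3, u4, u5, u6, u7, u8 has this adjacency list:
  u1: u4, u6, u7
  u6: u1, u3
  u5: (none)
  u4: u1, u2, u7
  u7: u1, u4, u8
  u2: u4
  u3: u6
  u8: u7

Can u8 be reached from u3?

Explore from u3.
Distance 1: reach u6.
Distance 2: reach u1.
Distance 3: reach u4, u7.
Distance 4: reach u2, u8.
Found u8.

Yes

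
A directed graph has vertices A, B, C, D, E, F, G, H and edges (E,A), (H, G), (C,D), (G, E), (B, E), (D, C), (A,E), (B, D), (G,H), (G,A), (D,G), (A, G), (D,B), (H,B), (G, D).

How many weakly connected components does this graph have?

From A: component {A, B, C, D, E, G, H}.
From F: component {F}.
That's 2 components.

2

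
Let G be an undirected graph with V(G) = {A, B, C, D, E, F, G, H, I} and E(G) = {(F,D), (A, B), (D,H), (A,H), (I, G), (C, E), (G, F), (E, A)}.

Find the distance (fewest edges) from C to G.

Distance 0: C.
Distance 1: E.
Distance 2: A.
Distance 3: B, H.
Distance 4: D.
Distance 5: F.
Distance 6: G — contains G.

6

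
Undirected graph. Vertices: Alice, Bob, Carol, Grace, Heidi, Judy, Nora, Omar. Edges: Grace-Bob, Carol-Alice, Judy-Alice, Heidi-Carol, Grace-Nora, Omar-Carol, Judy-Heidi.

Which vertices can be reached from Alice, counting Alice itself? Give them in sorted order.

Start at Alice.
Its neighbours: Carol, Judy.
Then their neighbours: Heidi, Omar.
Nothing further is reachable.

Alice, Carol, Heidi, Judy, Omar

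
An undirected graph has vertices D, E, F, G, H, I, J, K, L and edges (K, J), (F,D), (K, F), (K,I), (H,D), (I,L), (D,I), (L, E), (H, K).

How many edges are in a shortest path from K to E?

Distance 0: K.
Distance 1: F, H, I, J.
Distance 2: D, L.
Distance 3: E — contains E.

3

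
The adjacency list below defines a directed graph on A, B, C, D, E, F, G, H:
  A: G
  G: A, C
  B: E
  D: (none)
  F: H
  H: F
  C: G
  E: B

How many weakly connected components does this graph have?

From A: component {A, C, G}.
From B: component {B, E}.
From D: component {D}.
From F: component {F, H}.
That's 4 components.

4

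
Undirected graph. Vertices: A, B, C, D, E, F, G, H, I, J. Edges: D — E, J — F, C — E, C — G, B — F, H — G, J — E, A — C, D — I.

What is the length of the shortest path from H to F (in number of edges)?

5

Distance 0: H.
Distance 1: G.
Distance 2: C.
Distance 3: A, E.
Distance 4: D, J.
Distance 5: F, I — contains F.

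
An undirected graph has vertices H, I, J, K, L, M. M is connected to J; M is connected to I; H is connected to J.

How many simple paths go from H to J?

H–J

1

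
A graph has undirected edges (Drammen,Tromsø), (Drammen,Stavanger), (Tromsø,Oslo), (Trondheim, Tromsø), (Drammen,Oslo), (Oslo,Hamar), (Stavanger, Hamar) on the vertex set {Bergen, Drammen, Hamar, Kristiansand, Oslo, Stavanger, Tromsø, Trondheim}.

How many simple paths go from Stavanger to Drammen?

3

Stavanger–Drammen
Stavanger–Hamar–Oslo–Drammen
Stavanger–Hamar–Oslo–Tromsø–Drammen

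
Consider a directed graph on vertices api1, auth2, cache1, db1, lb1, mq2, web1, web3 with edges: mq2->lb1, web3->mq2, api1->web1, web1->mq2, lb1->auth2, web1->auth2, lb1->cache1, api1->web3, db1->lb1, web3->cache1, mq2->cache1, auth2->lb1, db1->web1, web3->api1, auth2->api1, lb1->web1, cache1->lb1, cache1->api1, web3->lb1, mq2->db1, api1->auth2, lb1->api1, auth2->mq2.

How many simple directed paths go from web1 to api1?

web1→auth2→api1
web1→auth2→lb1→api1
web1→auth2→lb1→cache1→api1
web1→auth2→mq2→cache1→api1
web1→auth2→mq2→cache1→lb1→api1
web1→auth2→mq2→db1→lb1→api1
web1→auth2→mq2→db1→lb1→cache1→api1
web1→auth2→mq2→lb1→api1
... and 10 more.

18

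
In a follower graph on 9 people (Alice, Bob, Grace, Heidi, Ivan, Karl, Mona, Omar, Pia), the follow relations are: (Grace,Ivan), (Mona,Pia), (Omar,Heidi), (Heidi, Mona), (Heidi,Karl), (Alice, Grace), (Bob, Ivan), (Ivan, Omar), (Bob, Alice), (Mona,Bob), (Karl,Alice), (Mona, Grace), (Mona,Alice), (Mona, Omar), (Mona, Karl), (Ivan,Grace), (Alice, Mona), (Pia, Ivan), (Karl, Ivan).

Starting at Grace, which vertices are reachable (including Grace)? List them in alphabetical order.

Start at Grace.
Its neighbours: Ivan.
Then their neighbours: Omar.
Then next layer: Heidi.
Then next layer: Karl, Mona.
Then next layer: Alice, Bob, Pia.
Every vertex is now reached.

Alice, Bob, Grace, Heidi, Ivan, Karl, Mona, Omar, Pia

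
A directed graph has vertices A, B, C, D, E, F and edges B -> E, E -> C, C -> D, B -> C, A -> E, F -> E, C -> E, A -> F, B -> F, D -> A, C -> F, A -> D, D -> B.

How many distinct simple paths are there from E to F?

3

E→C→D→A→F
E→C→D→B→F
E→C→F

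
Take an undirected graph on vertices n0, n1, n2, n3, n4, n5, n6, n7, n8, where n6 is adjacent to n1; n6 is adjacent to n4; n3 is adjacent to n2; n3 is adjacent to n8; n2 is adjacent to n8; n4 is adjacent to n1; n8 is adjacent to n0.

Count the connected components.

From n0: component {n0, n2, n3, n8}.
From n1: component {n1, n4, n6}.
From n5: component {n5}.
From n7: component {n7}.
That's 4 components.

4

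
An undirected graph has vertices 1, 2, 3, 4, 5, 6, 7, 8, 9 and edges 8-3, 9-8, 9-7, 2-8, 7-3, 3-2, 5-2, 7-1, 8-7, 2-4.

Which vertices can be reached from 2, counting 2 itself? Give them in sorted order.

Start at 2.
Its neighbours: 3, 4, 5, 8.
Then their neighbours: 7, 9.
Then next layer: 1.
Nothing further is reachable.

1, 2, 3, 4, 5, 7, 8, 9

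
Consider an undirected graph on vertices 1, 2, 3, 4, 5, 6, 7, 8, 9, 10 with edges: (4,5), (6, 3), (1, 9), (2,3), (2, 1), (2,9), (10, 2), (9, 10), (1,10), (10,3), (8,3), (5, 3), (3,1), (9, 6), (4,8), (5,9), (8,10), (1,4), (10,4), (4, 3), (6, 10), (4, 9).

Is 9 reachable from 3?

Explore from 3.
Distance 1: reach 1, 2, 4, 5, 6, 8, 10.
Distance 2: reach 9.
Found 9.

Yes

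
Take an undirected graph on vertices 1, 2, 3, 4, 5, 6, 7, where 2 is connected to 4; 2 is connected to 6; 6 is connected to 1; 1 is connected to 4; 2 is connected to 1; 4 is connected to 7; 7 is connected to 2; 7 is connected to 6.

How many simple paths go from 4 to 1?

8

4–1
4–2–1
4–2–6–1
4–2–7–6–1
4–7–2–1
4–7–2–6–1
4–7–6–1
4–7–6–2–1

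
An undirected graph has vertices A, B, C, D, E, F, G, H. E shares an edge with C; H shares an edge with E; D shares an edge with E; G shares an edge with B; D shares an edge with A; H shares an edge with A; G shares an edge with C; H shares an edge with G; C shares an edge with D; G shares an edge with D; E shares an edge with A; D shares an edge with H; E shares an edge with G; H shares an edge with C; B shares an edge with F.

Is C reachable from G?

Yes

Explore from G.
Distance 1: reach B, C, D, E, H.
Found C.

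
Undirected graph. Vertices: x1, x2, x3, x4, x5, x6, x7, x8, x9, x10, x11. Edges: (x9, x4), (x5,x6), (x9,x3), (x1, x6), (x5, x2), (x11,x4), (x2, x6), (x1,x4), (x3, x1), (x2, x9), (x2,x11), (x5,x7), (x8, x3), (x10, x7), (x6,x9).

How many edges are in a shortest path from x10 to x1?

Distance 0: x10.
Distance 1: x7.
Distance 2: x5.
Distance 3: x2, x6.
Distance 4: x1, x9, x11 — contains x1.

4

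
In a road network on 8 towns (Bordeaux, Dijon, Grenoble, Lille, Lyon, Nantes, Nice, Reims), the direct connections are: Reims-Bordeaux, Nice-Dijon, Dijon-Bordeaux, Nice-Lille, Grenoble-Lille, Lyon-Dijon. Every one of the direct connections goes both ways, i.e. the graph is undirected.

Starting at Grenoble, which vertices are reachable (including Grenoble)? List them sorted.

Bordeaux, Dijon, Grenoble, Lille, Lyon, Nice, Reims

Start at Grenoble.
Its neighbours: Lille.
Then their neighbours: Nice.
Then next layer: Dijon.
Then next layer: Bordeaux, Lyon.
Then next layer: Reims.
Nothing further is reachable.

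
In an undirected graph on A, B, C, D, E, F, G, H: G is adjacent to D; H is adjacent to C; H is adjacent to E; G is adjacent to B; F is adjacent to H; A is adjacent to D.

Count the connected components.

From A: component {A, B, D, G}.
From C: component {C, E, F, H}.
That's 2 components.

2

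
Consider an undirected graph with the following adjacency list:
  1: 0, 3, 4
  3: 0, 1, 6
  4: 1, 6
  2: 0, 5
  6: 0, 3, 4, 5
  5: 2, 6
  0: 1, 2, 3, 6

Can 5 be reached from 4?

Yes

Explore from 4.
Distance 1: reach 1, 6.
Distance 2: reach 0, 3, 5.
Found 5.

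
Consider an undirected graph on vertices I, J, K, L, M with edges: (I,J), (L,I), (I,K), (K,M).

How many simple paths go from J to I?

J–I

1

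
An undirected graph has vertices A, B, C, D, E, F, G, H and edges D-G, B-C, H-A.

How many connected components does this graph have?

5

From A: component {A, H}.
From B: component {B, C}.
From D: component {D, G}.
From E: component {E}.
From F: component {F}.
That's 5 components.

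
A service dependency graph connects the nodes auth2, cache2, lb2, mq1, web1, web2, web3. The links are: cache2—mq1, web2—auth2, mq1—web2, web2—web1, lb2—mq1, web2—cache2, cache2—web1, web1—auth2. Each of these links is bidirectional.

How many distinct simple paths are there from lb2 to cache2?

lb2–mq1–cache2
lb2–mq1–web2–auth2–web1–cache2
lb2–mq1–web2–cache2
lb2–mq1–web2–web1–cache2

4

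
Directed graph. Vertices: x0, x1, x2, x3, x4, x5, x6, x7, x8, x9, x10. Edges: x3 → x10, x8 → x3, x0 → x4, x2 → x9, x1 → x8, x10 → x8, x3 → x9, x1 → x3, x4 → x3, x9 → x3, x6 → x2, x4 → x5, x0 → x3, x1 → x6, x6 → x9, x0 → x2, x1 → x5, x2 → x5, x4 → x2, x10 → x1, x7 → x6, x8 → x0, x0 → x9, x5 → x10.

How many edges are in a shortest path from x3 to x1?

Distance 0: x3.
Distance 1: x9, x10.
Distance 2: x1, x8 — contains x1.

2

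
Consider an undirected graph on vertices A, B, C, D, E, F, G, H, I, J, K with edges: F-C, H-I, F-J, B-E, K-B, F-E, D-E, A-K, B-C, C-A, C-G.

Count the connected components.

From A: component {A, B, C, D, E, F, G, J, K}.
From H: component {H, I}.
That's 2 components.

2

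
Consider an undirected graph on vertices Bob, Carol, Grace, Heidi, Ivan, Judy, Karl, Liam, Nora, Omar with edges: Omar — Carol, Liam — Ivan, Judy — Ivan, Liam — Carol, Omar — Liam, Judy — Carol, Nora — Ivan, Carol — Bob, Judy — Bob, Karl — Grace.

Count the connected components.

3

From Bob: component {Bob, Carol, Ivan, Judy, Liam, Nora, Omar}.
From Grace: component {Grace, Karl}.
From Heidi: component {Heidi}.
That's 3 components.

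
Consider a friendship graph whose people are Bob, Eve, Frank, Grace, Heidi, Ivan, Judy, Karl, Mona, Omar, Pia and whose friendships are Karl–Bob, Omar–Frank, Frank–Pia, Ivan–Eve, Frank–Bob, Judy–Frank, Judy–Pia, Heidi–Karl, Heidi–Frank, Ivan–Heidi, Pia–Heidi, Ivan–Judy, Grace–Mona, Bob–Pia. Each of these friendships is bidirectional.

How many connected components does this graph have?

2

From Bob: component {Bob, Eve, Frank, Heidi, Ivan, Judy, Karl, Omar, Pia}.
From Grace: component {Grace, Mona}.
That's 2 components.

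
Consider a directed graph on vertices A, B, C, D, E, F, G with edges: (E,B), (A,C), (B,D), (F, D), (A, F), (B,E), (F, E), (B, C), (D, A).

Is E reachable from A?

Yes

Explore from A.
Distance 1: reach C, F.
Distance 2: reach D, E.
Found E.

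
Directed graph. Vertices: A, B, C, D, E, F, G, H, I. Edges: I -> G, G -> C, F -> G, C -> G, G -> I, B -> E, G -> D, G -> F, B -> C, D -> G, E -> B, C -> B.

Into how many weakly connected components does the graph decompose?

From A: component {A}.
From B: component {B, C, D, E, F, G, I}.
From H: component {H}.
That's 3 components.

3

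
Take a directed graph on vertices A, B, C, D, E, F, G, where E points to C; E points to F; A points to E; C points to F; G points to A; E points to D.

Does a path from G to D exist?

Yes

Explore from G.
Distance 1: reach A.
Distance 2: reach E.
Distance 3: reach C, D, F.
Found D.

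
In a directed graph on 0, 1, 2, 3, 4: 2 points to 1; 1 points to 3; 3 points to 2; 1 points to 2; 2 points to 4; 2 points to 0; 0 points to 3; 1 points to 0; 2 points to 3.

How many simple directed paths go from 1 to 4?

3

1→0→3→2→4
1→2→4
1→3→2→4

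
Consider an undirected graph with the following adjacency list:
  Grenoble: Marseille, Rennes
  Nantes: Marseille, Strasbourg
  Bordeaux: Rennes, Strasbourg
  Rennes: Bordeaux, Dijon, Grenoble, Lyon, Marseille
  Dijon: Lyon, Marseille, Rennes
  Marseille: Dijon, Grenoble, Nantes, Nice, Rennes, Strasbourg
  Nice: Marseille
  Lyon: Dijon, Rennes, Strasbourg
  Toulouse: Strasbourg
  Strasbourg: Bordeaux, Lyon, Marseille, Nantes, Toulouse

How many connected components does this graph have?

1

From Bordeaux: component {Bordeaux, Dijon, Grenoble, Lyon, Marseille, Nantes, Nice, Rennes, Strasbourg, Toulouse}.
That's 1 component.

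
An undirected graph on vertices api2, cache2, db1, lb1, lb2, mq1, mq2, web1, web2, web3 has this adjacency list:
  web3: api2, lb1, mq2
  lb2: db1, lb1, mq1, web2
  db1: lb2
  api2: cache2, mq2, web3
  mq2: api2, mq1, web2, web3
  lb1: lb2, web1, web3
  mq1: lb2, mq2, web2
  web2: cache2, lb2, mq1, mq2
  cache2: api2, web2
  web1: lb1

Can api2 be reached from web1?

Yes

Explore from web1.
Distance 1: reach lb1.
Distance 2: reach lb2, web3.
Distance 3: reach api2, db1, mq1, mq2, web2.
Found api2.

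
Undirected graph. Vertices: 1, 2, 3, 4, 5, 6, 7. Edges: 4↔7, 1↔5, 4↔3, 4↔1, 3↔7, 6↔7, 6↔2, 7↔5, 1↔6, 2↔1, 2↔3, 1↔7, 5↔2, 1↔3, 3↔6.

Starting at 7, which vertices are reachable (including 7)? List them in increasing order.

1, 2, 3, 4, 5, 6, 7

Start at 7.
Its neighbours: 1, 3, 4, 5, 6.
Then their neighbours: 2.
Every vertex is now reached.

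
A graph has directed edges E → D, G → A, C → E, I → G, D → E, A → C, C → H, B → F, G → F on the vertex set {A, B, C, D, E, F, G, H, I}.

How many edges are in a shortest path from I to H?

4

Distance 0: I.
Distance 1: G.
Distance 2: A, F.
Distance 3: C.
Distance 4: E, H — contains H.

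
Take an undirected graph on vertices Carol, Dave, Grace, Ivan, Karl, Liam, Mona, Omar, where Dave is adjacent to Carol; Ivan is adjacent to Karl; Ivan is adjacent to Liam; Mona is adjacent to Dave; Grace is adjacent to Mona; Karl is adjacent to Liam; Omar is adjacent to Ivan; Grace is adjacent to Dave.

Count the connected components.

2

From Carol: component {Carol, Dave, Grace, Mona}.
From Ivan: component {Ivan, Karl, Liam, Omar}.
That's 2 components.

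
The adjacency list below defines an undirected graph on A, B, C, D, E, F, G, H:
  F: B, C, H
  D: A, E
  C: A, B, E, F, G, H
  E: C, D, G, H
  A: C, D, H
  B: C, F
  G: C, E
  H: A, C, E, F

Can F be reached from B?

Yes

Explore from B.
Distance 1: reach C, F.
Found F.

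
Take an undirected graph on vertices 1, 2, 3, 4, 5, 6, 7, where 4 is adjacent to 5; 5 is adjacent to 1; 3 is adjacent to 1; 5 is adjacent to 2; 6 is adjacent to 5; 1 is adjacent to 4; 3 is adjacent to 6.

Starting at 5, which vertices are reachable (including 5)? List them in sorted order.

1, 2, 3, 4, 5, 6

Start at 5.
Its neighbours: 1, 2, 4, 6.
Then their neighbours: 3.
Nothing further is reachable.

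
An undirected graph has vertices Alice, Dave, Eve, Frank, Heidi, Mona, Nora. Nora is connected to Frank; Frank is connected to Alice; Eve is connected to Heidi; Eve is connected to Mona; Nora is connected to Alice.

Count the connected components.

3

From Alice: component {Alice, Frank, Nora}.
From Dave: component {Dave}.
From Eve: component {Eve, Heidi, Mona}.
That's 3 components.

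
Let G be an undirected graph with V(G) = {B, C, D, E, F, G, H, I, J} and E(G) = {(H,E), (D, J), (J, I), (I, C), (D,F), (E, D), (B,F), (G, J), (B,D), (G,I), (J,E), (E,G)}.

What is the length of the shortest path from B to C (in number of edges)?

Distance 0: B.
Distance 1: D, F.
Distance 2: E, J.
Distance 3: G, H, I.
Distance 4: C — contains C.

4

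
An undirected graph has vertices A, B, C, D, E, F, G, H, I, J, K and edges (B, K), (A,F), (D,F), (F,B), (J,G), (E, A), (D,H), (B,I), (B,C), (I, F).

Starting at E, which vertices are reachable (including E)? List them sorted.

Start at E.
Its neighbours: A.
Then their neighbours: F.
Then next layer: B, D, I.
Then next layer: C, H, K.
Nothing further is reachable.

A, B, C, D, E, F, H, I, K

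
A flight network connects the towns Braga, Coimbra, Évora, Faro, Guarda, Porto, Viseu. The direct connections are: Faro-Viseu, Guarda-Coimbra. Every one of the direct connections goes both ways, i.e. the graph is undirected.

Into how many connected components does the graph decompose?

5

From Braga: component {Braga}.
From Coimbra: component {Coimbra, Guarda}.
From Évora: component {Évora}.
From Faro: component {Faro, Viseu}.
From Porto: component {Porto}.
That's 5 components.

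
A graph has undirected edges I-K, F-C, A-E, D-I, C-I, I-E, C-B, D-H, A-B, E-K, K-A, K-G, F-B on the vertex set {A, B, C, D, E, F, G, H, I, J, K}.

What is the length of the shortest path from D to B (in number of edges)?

3

Distance 0: D.
Distance 1: H, I.
Distance 2: C, E, K.
Distance 3: A, B, F, G — contains B.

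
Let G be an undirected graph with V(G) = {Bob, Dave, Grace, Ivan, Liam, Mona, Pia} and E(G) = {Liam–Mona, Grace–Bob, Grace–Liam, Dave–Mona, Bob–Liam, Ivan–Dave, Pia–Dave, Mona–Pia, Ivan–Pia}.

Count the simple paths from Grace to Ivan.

Grace–Bob–Liam–Mona–Dave–Ivan
Grace–Bob–Liam–Mona–Dave–Pia–Ivan
Grace–Bob–Liam–Mona–Pia–Dave–Ivan
Grace–Bob–Liam–Mona–Pia–Ivan
Grace–Liam–Mona–Dave–Ivan
Grace–Liam–Mona–Dave–Pia–Ivan
Grace–Liam–Mona–Pia–Dave–Ivan
Grace–Liam–Mona–Pia–Ivan

8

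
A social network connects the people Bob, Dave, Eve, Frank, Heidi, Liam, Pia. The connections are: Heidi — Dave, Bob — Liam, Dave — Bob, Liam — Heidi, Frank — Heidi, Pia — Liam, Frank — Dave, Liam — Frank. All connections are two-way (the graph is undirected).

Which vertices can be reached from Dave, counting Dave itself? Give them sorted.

Bob, Dave, Frank, Heidi, Liam, Pia

Start at Dave.
Its neighbours: Bob, Frank, Heidi.
Then their neighbours: Liam.
Then next layer: Pia.
Nothing further is reachable.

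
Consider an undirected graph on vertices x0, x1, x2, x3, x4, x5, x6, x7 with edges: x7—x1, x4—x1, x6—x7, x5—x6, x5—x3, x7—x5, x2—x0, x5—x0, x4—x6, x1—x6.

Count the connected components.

1

From x0: component {x0, x1, x2, x3, x4, x5, x6, x7}.
That's 1 component.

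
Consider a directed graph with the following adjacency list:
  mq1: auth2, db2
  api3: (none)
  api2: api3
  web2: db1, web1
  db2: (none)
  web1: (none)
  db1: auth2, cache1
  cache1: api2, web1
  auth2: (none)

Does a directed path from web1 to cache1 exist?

No

web1 has no outgoing edges, so nothing is reachable from it.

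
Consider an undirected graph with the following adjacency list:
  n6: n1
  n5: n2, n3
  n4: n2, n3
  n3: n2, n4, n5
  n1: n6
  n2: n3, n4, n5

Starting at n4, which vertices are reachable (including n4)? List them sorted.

Start at n4.
Its neighbours: n2, n3.
Then their neighbours: n5.
Nothing further is reachable.

n2, n3, n4, n5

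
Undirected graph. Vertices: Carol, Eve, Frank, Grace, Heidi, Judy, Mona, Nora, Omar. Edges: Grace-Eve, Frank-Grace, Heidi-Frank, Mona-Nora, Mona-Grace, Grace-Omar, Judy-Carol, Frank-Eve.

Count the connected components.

From Carol: component {Carol, Judy}.
From Eve: component {Eve, Frank, Grace, Heidi, Mona, Nora, Omar}.
That's 2 components.

2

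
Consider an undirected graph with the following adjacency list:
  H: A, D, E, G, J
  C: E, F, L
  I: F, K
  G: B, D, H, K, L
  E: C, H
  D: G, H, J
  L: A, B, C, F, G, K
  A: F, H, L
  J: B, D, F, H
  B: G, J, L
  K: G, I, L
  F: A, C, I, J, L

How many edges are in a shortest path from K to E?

Distance 0: K.
Distance 1: G, I, L.
Distance 2: A, B, C, D, F, H.
Distance 3: E, J — contains E.

3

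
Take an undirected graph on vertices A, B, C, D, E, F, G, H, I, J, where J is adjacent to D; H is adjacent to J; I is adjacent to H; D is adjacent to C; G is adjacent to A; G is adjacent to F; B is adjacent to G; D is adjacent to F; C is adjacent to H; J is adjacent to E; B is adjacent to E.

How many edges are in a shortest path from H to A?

5

Distance 0: H.
Distance 1: C, I, J.
Distance 2: D, E.
Distance 3: B, F.
Distance 4: G.
Distance 5: A — contains A.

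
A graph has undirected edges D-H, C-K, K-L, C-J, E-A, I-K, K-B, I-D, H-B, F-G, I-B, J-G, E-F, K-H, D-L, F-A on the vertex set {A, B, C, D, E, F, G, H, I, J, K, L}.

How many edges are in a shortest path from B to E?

Distance 0: B.
Distance 1: H, I, K.
Distance 2: C, D, L.
Distance 3: J.
Distance 4: G.
Distance 5: F.
Distance 6: A, E — contains E.

6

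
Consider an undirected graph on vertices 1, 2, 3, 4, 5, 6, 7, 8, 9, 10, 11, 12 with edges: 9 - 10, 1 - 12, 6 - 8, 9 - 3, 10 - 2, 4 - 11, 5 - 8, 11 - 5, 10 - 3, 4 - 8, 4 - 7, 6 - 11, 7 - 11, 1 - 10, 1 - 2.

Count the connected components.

2

From 1: component {1, 2, 3, 9, 10, 12}.
From 4: component {4, 5, 6, 7, 8, 11}.
That's 2 components.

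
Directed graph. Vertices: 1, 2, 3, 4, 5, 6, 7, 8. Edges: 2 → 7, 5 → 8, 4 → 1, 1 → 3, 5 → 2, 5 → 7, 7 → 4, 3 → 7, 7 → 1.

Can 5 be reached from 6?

6 has no outgoing edges, so nothing is reachable from it.

No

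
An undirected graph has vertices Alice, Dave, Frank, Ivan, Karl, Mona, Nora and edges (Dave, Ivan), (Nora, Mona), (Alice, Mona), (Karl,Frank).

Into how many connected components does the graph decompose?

From Alice: component {Alice, Mona, Nora}.
From Dave: component {Dave, Ivan}.
From Frank: component {Frank, Karl}.
That's 3 components.

3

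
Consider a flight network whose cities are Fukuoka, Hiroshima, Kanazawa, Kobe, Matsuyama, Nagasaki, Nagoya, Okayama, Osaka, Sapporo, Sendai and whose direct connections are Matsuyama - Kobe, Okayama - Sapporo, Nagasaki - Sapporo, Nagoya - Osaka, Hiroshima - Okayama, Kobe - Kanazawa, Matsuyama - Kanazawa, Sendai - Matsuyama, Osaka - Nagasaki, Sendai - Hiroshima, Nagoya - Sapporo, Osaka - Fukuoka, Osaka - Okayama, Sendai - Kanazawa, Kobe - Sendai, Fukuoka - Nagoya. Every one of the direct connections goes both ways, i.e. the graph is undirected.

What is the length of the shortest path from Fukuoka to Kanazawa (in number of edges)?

Distance 0: Fukuoka.
Distance 1: Nagoya, Osaka.
Distance 2: Nagasaki, Okayama, Sapporo.
Distance 3: Hiroshima.
Distance 4: Sendai.
Distance 5: Kanazawa, Kobe, Matsuyama — contains Kanazawa.

5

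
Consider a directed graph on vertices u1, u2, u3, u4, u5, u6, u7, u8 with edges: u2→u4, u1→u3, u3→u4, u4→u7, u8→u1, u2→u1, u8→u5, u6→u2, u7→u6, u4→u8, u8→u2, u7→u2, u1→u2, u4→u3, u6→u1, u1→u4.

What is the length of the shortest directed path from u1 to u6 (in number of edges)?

3

Distance 0: u1.
Distance 1: u2, u3, u4.
Distance 2: u7, u8.
Distance 3: u5, u6 — contains u6.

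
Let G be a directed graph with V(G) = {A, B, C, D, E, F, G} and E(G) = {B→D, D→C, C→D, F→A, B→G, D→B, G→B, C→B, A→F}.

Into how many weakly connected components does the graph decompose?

3

From A: component {A, F}.
From B: component {B, C, D, G}.
From E: component {E}.
That's 3 components.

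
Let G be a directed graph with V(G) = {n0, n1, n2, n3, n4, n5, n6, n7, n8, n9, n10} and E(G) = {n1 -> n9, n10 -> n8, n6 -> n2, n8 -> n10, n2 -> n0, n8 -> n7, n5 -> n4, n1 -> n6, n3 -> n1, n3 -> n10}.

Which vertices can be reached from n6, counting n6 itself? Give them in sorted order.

Start at n6.
Its neighbours: n2.
Then their neighbours: n0.
Nothing further is reachable.

n0, n2, n6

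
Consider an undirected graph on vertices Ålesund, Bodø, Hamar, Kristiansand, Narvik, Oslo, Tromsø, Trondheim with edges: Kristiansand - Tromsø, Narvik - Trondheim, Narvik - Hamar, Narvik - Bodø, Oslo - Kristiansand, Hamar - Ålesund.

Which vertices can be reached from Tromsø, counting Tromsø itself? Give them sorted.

Start at Tromsø.
Its neighbours: Kristiansand.
Then their neighbours: Oslo.
Nothing further is reachable.

Kristiansand, Oslo, Tromsø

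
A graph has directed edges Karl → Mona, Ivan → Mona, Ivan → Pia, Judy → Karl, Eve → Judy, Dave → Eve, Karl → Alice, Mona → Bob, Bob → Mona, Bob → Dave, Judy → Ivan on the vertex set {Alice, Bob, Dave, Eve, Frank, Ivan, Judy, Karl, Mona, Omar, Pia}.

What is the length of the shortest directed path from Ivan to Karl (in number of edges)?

Distance 0: Ivan.
Distance 1: Mona, Pia.
Distance 2: Bob.
Distance 3: Dave.
Distance 4: Eve.
Distance 5: Judy.
Distance 6: Karl — contains Karl.

6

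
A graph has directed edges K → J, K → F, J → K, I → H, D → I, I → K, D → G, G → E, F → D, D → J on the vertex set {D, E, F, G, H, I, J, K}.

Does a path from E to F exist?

No

E has no outgoing edges, so nothing is reachable from it.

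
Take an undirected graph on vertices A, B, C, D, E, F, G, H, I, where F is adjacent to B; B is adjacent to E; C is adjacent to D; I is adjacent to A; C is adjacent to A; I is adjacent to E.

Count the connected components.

From A: component {A, B, C, D, E, F, I}.
From G: component {G}.
From H: component {H}.
That's 3 components.

3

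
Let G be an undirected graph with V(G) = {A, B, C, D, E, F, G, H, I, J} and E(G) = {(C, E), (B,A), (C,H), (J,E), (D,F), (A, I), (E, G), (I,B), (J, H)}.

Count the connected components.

From A: component {A, B, I}.
From C: component {C, E, G, H, J}.
From D: component {D, F}.
That's 3 components.

3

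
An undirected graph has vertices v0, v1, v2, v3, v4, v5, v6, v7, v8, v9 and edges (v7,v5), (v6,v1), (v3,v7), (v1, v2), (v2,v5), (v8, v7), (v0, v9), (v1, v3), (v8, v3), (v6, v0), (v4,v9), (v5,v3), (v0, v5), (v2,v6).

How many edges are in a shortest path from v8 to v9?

Distance 0: v8.
Distance 1: v3, v7.
Distance 2: v1, v5.
Distance 3: v0, v2, v6.
Distance 4: v9 — contains v9.

4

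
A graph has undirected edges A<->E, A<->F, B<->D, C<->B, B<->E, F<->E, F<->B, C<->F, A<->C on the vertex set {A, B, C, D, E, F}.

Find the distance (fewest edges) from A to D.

3

Distance 0: A.
Distance 1: C, E, F.
Distance 2: B.
Distance 3: D — contains D.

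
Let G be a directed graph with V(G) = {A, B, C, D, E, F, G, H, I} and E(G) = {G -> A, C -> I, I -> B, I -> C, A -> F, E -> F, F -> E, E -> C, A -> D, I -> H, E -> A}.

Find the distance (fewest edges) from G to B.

6

Distance 0: G.
Distance 1: A.
Distance 2: D, F.
Distance 3: E.
Distance 4: C.
Distance 5: I.
Distance 6: B, H — contains B.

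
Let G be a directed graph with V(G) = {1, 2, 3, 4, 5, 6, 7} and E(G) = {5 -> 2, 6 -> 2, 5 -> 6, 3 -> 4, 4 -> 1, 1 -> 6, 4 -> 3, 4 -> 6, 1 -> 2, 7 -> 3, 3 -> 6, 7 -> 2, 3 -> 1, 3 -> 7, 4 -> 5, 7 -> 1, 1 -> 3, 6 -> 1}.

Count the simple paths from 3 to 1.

3→1
3→4→1
3→4→5→6→1
3→4→6→1
3→6→1
3→7→1

6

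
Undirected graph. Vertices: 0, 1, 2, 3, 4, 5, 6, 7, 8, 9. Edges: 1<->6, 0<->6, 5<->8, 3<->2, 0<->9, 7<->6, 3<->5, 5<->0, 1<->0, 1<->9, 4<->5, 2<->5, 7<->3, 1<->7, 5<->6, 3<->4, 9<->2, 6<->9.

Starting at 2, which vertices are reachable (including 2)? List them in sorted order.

Start at 2.
Its neighbours: 3, 5, 9.
Then their neighbours: 0, 1, 4, 6, 7, 8.
Every vertex is now reached.

0, 1, 2, 3, 4, 5, 6, 7, 8, 9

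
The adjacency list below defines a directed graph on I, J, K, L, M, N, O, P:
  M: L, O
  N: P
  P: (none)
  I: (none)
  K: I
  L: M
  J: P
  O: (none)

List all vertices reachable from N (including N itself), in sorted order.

N, P

Start at N.
Its neighbours: P.
Nothing further is reachable.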